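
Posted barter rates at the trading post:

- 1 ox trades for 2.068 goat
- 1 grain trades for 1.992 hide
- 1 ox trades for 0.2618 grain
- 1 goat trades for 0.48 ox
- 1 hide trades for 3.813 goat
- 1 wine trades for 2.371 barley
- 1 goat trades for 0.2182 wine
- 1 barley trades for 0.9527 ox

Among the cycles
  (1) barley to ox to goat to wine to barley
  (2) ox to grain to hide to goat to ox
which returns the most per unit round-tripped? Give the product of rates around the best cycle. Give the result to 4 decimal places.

1.0193

(1) 0.9527 × 2.068 × 0.2182 × 2.371 = 1.01928
(2) 0.2618 × 1.992 × 3.813 × 0.48 = 0.95448
Highest is cycle (1) at 1.0193 (>1, arbitrage).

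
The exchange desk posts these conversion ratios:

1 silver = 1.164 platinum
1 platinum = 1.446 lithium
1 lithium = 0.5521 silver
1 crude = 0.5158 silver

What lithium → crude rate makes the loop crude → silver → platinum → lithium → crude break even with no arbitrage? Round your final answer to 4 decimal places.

Known legs of the cycle: 0.5158 × 1.164 × 1.446 = 0.8681656752
For no arbitrage the full-cycle product must be 1, so the missing rate is 1 / 0.8681656752 ≈ 1.151854.

1.1519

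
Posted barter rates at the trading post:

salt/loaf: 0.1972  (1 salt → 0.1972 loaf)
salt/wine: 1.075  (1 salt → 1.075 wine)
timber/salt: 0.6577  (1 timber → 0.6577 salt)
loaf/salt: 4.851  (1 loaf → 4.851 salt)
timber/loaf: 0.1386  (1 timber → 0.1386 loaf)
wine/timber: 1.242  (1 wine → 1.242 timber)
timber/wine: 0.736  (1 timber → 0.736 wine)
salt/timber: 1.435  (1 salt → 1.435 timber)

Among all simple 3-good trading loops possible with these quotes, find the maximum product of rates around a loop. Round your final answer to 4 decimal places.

0.9648

loaf→salt→timber→loaf: 4.851 × 1.435 × 0.1386 = 0.96482
salt→wine→timber→salt: 1.075 × 1.242 × 0.6577 = 0.87813
Maximum is loaf→salt→timber→loaf at 0.9648; no arbitrage — every cycle loses value.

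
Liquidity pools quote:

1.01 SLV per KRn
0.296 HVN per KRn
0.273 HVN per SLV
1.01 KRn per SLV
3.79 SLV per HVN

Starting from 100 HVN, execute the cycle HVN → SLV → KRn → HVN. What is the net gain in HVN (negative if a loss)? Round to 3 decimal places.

100 HVN × 3.79 = 379 SLV
379 SLV × 1.01 = 382.79 KRn
382.79 KRn × 0.296 = 113.30584 HVN
Net change: 113.30584 − 100 = 13.30584 HVN

13.306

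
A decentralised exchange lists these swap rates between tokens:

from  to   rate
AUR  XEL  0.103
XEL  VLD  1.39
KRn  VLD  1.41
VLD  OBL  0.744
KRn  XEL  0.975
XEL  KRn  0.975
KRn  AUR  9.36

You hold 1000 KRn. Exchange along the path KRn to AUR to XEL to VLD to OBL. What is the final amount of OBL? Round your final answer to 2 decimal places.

1000 KRn × 9.36 = 9360 AUR
9360 AUR × 0.103 = 964.08 XEL
964.08 XEL × 1.39 = 1340.0712 VLD
1340.0712 VLD × 0.744 = 997.0129728 OBL

997.01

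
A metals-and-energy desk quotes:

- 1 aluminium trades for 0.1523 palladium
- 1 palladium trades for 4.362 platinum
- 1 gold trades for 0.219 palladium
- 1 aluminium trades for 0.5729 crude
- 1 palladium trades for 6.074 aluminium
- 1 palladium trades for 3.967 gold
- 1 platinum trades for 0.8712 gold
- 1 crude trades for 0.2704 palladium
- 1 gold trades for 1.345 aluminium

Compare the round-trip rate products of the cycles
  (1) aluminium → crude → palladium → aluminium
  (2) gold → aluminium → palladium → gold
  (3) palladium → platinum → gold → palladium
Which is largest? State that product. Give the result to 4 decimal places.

(1) 0.5729 × 0.2704 × 6.074 = 0.94094
(2) 1.345 × 0.1523 × 3.967 = 0.81261
(3) 4.362 × 0.8712 × 0.219 = 0.83224
Highest is cycle (1) at 0.9409 (≤1, no arbitrage).

0.9409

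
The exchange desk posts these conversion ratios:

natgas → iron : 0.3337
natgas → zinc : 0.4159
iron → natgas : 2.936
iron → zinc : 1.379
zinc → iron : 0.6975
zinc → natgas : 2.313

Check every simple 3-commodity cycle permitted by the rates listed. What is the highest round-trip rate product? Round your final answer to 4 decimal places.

natgas→iron→zinc→natgas: 0.3337 × 1.379 × 2.313 = 1.06438
natgas→zinc→iron→natgas: 0.4159 × 0.6975 × 2.936 = 0.85170
Maximum is natgas→iron→zinc→natgas at 1.0644; arbitrage exists.

1.0644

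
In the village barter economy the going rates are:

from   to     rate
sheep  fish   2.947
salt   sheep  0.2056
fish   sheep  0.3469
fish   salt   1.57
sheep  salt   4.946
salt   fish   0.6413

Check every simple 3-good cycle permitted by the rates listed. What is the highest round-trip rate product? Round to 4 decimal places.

salt→fish→sheep→salt: 0.6413 × 0.3469 × 4.946 = 1.10032
salt→sheep→fish→salt: 0.2056 × 2.947 × 1.57 = 0.95127
Maximum is salt→fish→sheep→salt at 1.1003; arbitrage exists.

1.1003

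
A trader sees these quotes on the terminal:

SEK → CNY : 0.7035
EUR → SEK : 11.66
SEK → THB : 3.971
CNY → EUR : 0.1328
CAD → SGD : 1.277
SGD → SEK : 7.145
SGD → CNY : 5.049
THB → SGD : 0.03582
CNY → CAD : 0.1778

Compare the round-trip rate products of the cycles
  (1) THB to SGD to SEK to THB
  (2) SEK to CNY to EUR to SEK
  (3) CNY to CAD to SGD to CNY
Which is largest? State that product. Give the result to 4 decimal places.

1.1464

(1) 0.03582 × 7.145 × 3.971 = 1.01631
(2) 0.7035 × 0.1328 × 11.66 = 1.08933
(3) 0.1778 × 1.277 × 5.049 = 1.14638
Highest is cycle (3) at 1.1464 (>1, arbitrage).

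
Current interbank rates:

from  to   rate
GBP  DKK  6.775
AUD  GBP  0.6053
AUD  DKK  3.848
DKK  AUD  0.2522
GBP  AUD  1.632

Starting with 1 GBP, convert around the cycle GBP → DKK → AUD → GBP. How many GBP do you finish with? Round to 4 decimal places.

1.0342

1 GBP × 6.775 = 6.775 DKK
6.775 DKK × 0.2522 = 1.708655 AUD
1.708655 AUD × 0.6053 = 1.0342488715 GBP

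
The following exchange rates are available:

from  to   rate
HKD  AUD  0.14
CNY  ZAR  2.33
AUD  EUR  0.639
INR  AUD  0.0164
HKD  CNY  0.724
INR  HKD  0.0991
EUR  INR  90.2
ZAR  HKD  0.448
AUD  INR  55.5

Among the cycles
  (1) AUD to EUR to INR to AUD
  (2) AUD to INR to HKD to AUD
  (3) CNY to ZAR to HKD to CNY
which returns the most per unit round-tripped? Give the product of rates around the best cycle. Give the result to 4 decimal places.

(1) 0.639 × 90.2 × 0.0164 = 0.94526
(2) 55.5 × 0.0991 × 0.14 = 0.77001
(3) 2.33 × 0.448 × 0.724 = 0.75574
Highest is cycle (1) at 0.9453 (≤1, no arbitrage).

0.9453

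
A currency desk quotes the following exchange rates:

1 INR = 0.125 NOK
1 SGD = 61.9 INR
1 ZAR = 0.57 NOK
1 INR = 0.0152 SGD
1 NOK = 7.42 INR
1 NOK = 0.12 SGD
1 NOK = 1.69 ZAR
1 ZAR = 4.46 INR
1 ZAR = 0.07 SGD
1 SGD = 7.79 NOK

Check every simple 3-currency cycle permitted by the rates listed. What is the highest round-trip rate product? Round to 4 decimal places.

0.9422

ZAR→INR→NOK→ZAR: 4.46 × 0.125 × 1.69 = 0.94218
INR→NOK→SGD→INR: 0.125 × 0.12 × 61.9 = 0.92850
ZAR→SGD→NOK→ZAR: 0.07 × 7.79 × 1.69 = 0.92156
INR→SGD→NOK→INR: 0.0152 × 7.79 × 7.42 = 0.87859
Maximum is ZAR→INR→NOK→ZAR at 0.9422; no arbitrage — every cycle loses value.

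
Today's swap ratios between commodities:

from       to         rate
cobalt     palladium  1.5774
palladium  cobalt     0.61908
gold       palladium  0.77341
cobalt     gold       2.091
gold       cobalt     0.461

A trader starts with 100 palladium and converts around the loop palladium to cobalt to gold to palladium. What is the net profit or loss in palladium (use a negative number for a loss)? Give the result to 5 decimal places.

100 palladium × 0.61908 = 61.908 cobalt
61.908 cobalt × 2.091 = 129.449628 gold
129.449628 gold × 0.77341 = 100.11763679148 palladium
Net change: 100.11763679148 − 100 = 0.11763679148 palladium

0.11764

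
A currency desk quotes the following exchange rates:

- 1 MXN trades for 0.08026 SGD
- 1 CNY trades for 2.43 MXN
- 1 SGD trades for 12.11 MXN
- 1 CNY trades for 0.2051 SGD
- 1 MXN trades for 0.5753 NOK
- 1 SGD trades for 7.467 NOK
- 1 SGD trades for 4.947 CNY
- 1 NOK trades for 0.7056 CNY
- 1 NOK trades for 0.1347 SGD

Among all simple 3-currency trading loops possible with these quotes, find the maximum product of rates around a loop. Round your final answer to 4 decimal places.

NOK→CNY→SGD→NOK: 0.7056 × 0.2051 × 7.467 = 1.08061
NOK→CNY→MXN→NOK: 0.7056 × 2.43 × 0.5753 = 0.98641
SGD→CNY→MXN→SGD: 4.947 × 2.43 × 0.08026 = 0.96482
NOK→SGD→MXN→NOK: 0.1347 × 12.11 × 0.5753 = 0.93844
Maximum is NOK→CNY→SGD→NOK at 1.0806; arbitrage exists.

1.0806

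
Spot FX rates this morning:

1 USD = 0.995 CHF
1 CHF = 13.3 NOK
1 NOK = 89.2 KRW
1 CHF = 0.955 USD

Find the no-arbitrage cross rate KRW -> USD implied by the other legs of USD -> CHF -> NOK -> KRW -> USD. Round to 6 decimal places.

0.000847

Known legs of the cycle: 0.995 × 13.3 × 89.2 = 1180.4282
For no arbitrage the full-cycle product must be 1, so the missing rate is 1 / 1180.4282 ≈ 0.00084715.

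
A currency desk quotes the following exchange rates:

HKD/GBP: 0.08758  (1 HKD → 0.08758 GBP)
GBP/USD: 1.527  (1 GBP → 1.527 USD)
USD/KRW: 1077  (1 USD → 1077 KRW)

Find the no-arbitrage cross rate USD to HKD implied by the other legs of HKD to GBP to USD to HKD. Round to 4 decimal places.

7.4775

Known legs of the cycle: 0.08758 × 1.527 = 0.13373466
For no arbitrage the full-cycle product must be 1, so the missing rate is 1 / 0.13373466 ≈ 7.477493.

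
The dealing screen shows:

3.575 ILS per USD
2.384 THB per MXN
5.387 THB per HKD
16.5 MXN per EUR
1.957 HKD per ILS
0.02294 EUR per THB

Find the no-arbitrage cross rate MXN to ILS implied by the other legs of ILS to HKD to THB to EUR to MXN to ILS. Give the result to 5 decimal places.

Known legs of the cycle: 1.957 × 5.387 × 0.02294 × 16.5 = 3.99038830509
For no arbitrage the full-cycle product must be 1, so the missing rate is 1 / 3.99038830509 ≈ 0.2506022.

0.25060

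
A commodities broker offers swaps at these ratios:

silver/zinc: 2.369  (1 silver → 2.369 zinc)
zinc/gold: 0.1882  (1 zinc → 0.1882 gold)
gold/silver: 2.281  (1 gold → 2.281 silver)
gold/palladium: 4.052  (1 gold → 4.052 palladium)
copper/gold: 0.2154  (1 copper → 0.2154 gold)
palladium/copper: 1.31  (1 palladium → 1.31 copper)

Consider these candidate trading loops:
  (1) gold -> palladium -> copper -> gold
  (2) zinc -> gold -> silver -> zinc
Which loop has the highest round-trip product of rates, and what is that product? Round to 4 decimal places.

1.1434

(1) 4.052 × 1.31 × 0.2154 = 1.14337
(2) 0.1882 × 2.281 × 2.369 = 1.01697
Highest is cycle (1) at 1.1434 (>1, arbitrage).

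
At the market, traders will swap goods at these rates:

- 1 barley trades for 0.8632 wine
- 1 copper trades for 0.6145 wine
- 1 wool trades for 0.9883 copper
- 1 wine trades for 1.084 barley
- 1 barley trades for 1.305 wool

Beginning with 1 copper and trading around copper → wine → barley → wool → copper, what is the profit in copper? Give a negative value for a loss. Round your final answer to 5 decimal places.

-0.14089

1 copper × 0.6145 = 0.6145 wine
0.6145 wine × 1.084 = 0.666118 barley
0.666118 barley × 1.305 = 0.86928399 wool
0.86928399 wool × 0.9883 = 0.859113367317 copper
Net change: 0.859113367317 − 1 = -0.140886632683 copper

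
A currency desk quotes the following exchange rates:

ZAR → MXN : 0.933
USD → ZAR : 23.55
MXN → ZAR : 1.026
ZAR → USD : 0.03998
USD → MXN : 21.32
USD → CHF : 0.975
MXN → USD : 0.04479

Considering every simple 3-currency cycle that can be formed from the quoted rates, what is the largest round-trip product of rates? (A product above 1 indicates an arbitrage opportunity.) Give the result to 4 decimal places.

0.9841

USD→ZAR→MXN→USD: 23.55 × 0.933 × 0.04479 = 0.98413
USD→MXN→ZAR→USD: 21.32 × 1.026 × 0.03998 = 0.87454
Maximum is USD→ZAR→MXN→USD at 0.9841; no arbitrage — every cycle loses value.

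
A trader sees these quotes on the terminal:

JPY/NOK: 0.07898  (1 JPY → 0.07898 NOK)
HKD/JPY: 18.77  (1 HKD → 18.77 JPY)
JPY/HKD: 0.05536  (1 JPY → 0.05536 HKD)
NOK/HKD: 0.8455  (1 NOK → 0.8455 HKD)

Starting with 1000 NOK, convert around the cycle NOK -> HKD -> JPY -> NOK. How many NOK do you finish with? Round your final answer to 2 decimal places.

1253.42

1000 NOK × 0.8455 = 845.5 HKD
845.5 HKD × 18.77 = 15870.035 JPY
15870.035 JPY × 0.07898 = 1253.4153643 NOK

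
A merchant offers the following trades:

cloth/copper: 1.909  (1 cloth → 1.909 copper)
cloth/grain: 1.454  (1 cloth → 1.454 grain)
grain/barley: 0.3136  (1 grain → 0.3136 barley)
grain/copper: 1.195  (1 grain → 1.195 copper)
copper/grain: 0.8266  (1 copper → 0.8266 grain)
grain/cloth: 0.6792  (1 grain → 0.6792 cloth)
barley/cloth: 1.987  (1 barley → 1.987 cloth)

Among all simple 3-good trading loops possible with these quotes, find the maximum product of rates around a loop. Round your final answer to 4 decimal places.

copper→grain→cloth→copper: 0.8266 × 0.6792 × 1.909 = 1.07176
grain→barley→cloth→grain: 0.3136 × 1.987 × 1.454 = 0.90602
Maximum is copper→grain→cloth→copper at 1.0718; arbitrage exists.

1.0718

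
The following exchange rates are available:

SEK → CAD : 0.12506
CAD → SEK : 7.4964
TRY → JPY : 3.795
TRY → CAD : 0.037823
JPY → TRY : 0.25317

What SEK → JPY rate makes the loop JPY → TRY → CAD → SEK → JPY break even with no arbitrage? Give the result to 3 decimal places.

Known legs of the cycle: 0.25317 × 0.037823 × 7.4964 = 0.071782894488924
For no arbitrage the full-cycle product must be 1, so the missing rate is 1 / 0.071782894488924 ≈ 13.93090.

13.931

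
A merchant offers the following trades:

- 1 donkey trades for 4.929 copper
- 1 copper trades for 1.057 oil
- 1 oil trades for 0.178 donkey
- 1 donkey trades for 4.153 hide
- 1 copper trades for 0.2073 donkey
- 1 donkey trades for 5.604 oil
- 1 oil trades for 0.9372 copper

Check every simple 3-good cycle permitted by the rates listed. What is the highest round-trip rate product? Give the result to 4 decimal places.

copper→donkey→oil→copper: 0.2073 × 5.604 × 0.9372 = 1.08875
copper→oil→donkey→copper: 1.057 × 0.178 × 4.929 = 0.92737
Maximum is copper→donkey→oil→copper at 1.0888; arbitrage exists.

1.0888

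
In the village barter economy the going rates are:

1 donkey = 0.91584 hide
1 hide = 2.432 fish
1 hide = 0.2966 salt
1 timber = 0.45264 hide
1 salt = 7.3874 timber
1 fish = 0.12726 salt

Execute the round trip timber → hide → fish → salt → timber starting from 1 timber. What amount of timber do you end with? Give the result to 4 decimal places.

1.0349

1 timber × 0.45264 = 0.45264 hide
0.45264 hide × 2.432 = 1.10082048 fish
1.10082048 fish × 0.12726 = 0.1400904142848 salt
0.1400904142848 salt × 7.3874 = 1.03490392648753152 timber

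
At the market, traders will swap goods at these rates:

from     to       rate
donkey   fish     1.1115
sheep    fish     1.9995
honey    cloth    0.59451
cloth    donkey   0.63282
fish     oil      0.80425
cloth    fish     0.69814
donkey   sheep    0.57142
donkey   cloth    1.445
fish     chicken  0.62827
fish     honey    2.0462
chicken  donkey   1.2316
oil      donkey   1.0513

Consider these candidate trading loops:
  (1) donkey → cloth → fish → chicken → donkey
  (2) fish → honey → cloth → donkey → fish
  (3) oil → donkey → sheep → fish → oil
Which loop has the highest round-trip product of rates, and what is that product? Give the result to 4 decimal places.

(1) 1.445 × 0.69814 × 0.62827 × 1.2316 = 0.78060
(2) 2.0462 × 0.59451 × 0.63282 × 1.1115 = 0.85565
(3) 1.0513 × 0.57142 × 1.9995 × 0.80425 = 0.96604
Highest is cycle (3) at 0.9660 (≤1, no arbitrage).

0.9660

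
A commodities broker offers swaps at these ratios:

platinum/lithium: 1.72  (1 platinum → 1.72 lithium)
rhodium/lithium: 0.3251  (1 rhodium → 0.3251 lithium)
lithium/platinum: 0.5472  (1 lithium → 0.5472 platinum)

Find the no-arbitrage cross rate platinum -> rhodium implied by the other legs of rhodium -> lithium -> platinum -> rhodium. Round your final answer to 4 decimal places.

5.6213

Known legs of the cycle: 0.3251 × 0.5472 = 0.17789472
For no arbitrage the full-cycle product must be 1, so the missing rate is 1 / 0.17789472 ≈ 5.621302.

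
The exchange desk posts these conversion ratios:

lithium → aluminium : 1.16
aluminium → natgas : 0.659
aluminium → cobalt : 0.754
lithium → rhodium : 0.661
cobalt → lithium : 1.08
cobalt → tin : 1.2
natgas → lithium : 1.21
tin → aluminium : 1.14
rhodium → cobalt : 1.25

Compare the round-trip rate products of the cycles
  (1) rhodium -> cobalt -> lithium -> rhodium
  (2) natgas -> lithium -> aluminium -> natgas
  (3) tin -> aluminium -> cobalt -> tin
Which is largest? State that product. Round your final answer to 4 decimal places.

(1) 1.25 × 1.08 × 0.661 = 0.89235
(2) 1.21 × 1.16 × 0.659 = 0.92497
(3) 1.14 × 0.754 × 1.2 = 1.03147
Highest is cycle (3) at 1.0315 (>1, arbitrage).

1.0315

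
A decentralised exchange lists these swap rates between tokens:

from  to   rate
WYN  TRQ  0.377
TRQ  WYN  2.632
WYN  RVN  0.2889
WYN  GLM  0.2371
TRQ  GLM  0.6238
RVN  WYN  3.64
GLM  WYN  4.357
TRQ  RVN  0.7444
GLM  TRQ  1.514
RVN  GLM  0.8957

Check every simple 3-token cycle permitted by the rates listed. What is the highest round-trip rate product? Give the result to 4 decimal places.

1.1275

GLM→WYN→RVN→GLM: 4.357 × 0.2889 × 0.8957 = 1.12745
TRQ→GLM→WYN→TRQ: 0.6238 × 4.357 × 0.377 = 1.02465
TRQ→RVN→WYN→TRQ: 0.7444 × 3.64 × 0.377 = 1.02153
TRQ→RVN→GLM→TRQ: 0.7444 × 0.8957 × 1.514 = 1.00947
TRQ→WYN→GLM→TRQ: 2.632 × 0.2371 × 1.514 = 0.94481
Maximum is GLM→WYN→RVN→GLM at 1.1275; arbitrage exists.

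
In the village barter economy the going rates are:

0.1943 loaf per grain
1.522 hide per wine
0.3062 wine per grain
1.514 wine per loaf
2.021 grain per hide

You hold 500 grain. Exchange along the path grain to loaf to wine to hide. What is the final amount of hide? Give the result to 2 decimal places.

223.86

500 grain × 0.1943 = 97.15 loaf
97.15 loaf × 1.514 = 147.0851 wine
147.0851 wine × 1.522 = 223.8635222 hide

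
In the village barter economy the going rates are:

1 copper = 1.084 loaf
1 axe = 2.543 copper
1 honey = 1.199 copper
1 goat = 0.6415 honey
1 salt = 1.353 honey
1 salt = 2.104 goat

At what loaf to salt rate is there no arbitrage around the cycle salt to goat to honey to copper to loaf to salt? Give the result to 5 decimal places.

0.57004

Known legs of the cycle: 2.104 × 0.6415 × 1.199 × 1.084 = 1.754247480656
For no arbitrage the full-cycle product must be 1, so the missing rate is 1 / 1.754247480656 ≈ 0.5700450.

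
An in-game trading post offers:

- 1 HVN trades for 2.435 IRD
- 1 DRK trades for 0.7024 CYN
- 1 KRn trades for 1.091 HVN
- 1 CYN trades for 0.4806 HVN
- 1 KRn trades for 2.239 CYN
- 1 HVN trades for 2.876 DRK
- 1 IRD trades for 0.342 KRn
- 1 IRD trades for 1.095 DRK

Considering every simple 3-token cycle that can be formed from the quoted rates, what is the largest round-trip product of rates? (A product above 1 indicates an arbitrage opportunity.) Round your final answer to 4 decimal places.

0.9709

DRK→CYN→HVN→DRK: 0.7024 × 0.4806 × 2.876 = 0.97086
HVN→IRD→KRn→HVN: 2.435 × 0.342 × 1.091 = 0.90855
Maximum is DRK→CYN→HVN→DRK at 0.9709; no arbitrage — every cycle loses value.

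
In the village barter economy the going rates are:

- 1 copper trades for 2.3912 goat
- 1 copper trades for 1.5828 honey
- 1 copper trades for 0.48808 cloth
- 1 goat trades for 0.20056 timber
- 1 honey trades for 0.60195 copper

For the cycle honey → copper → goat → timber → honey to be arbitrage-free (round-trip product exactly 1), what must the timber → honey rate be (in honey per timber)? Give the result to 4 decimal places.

Known legs of the cycle: 0.60195 × 2.3912 × 0.20056 = 0.2886826223904
For no arbitrage the full-cycle product must be 1, so the missing rate is 1 / 0.2886826223904 ≈ 3.464012.

3.4640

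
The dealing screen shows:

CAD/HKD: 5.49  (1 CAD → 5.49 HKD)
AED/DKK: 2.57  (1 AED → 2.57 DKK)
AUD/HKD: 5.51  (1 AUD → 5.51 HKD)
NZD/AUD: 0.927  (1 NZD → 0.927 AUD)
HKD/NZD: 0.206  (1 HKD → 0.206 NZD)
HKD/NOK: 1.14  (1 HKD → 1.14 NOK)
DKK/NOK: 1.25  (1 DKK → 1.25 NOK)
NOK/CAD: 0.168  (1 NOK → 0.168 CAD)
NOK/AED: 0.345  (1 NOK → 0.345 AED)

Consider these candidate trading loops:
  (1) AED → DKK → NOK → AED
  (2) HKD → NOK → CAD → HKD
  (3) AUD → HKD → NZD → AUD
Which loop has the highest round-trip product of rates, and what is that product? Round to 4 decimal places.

1.1083

(1) 2.57 × 1.25 × 0.345 = 1.10831
(2) 1.14 × 0.168 × 5.49 = 1.05144
(3) 5.51 × 0.206 × 0.927 = 1.05220
Highest is cycle (1) at 1.1083 (>1, arbitrage).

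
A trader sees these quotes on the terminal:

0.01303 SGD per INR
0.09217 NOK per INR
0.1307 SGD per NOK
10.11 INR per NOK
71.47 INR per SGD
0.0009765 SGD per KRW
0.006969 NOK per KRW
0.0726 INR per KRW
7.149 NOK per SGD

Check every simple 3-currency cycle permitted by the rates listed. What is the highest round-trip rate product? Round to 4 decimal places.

0.9418

INR→SGD→NOK→INR: 0.01303 × 7.149 × 10.11 = 0.94176
INR→NOK→SGD→INR: 0.09217 × 0.1307 × 71.47 = 0.86097
Maximum is INR→SGD→NOK→INR at 0.9418; no arbitrage — every cycle loses value.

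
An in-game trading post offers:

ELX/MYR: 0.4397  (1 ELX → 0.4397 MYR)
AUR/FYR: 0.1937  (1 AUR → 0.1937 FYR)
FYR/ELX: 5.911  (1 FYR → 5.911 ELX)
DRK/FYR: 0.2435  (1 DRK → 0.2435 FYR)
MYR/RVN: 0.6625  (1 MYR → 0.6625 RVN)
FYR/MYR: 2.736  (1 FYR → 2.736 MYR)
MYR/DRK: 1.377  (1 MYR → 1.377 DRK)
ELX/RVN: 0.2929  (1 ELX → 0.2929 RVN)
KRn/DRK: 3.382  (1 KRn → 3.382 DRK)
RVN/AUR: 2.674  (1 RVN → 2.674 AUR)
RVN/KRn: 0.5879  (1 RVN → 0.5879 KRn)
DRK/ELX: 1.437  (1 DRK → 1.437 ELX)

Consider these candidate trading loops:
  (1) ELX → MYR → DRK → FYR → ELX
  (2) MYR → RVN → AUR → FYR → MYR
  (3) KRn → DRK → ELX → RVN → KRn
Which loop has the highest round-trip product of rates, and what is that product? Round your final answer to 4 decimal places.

(1) 0.4397 × 1.377 × 0.2435 × 5.911 = 0.87147
(2) 0.6625 × 2.674 × 0.1937 × 2.736 = 0.93884
(3) 3.382 × 1.437 × 0.2929 × 0.5879 = 0.83686
Highest is cycle (2) at 0.9388 (≤1, no arbitrage).

0.9388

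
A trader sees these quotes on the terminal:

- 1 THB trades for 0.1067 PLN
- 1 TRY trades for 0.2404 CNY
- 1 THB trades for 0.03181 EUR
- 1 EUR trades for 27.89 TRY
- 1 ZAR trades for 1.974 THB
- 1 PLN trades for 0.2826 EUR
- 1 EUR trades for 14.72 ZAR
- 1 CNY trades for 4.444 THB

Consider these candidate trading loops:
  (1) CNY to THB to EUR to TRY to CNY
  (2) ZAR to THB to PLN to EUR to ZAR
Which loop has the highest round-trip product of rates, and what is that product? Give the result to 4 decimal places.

0.9478

(1) 4.444 × 0.03181 × 27.89 × 0.2404 = 0.94781
(2) 1.974 × 0.1067 × 0.2826 × 14.72 = 0.87618
Highest is cycle (1) at 0.9478 (≤1, no arbitrage).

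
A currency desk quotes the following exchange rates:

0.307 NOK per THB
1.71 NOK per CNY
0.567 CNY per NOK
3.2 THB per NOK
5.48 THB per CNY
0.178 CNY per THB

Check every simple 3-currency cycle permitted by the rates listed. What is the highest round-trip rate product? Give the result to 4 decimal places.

NOK→THB→CNY→NOK: 3.2 × 0.178 × 1.71 = 0.97402
NOK→CNY→THB→NOK: 0.567 × 5.48 × 0.307 = 0.95390
Maximum is NOK→THB→CNY→NOK at 0.9740; no arbitrage — every cycle loses value.

0.9740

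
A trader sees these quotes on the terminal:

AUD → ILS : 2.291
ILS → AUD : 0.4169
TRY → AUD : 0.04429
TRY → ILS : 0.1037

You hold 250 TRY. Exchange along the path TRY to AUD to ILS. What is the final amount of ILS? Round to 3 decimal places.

250 TRY × 0.04429 = 11.0725 AUD
11.0725 AUD × 2.291 = 25.3670975 ILS

25.367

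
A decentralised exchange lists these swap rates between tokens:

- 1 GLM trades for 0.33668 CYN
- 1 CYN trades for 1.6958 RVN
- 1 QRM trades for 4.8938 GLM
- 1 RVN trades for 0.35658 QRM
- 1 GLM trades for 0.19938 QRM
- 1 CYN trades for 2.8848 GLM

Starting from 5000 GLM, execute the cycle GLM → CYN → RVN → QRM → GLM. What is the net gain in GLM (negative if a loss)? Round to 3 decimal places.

-18.442

5000 GLM × 0.33668 = 1683.4 CYN
1683.4 CYN × 1.6958 = 2854.70972 RVN
2854.70972 RVN × 0.35658 = 1017.9323919576 QRM
1017.9323919576 QRM × 4.8938 = 4981.55753976210288 GLM
Net change: 4981.55753976210288 − 5000 = -18.44246023789712 GLM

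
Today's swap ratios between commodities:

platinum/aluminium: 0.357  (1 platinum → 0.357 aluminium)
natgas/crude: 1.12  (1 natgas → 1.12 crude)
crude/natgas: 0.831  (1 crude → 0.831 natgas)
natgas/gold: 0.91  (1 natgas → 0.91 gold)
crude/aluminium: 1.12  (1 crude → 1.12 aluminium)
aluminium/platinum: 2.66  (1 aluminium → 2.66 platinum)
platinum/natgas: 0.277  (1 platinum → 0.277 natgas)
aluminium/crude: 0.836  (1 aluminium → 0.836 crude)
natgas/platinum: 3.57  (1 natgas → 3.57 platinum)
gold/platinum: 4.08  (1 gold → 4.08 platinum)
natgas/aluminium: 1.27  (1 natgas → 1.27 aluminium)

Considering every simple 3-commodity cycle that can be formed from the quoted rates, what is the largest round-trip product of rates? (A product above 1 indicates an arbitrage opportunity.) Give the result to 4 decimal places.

1.0284

gold→platinum→natgas→gold: 4.08 × 0.277 × 0.91 = 1.02845
natgas→aluminium→platinum→natgas: 1.27 × 2.66 × 0.277 = 0.93576
crude→natgas→aluminium→crude: 0.831 × 1.27 × 0.836 = 0.88229
Maximum is gold→platinum→natgas→gold at 1.0284; arbitrage exists.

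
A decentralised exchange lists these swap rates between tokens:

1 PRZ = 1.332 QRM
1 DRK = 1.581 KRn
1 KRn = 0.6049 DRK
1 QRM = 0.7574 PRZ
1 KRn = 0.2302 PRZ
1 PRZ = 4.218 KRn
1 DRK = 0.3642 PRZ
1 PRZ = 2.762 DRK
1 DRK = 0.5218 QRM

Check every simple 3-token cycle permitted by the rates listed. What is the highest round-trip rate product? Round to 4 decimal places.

1.0916

PRZ→DRK→QRM→PRZ: 2.762 × 0.5218 × 0.7574 = 1.09157
PRZ→DRK→KRn→PRZ: 2.762 × 1.581 × 0.2302 = 1.00522
PRZ→KRn→DRK→PRZ: 4.218 × 0.6049 × 0.3642 = 0.92924
Maximum is PRZ→DRK→QRM→PRZ at 1.0916; arbitrage exists.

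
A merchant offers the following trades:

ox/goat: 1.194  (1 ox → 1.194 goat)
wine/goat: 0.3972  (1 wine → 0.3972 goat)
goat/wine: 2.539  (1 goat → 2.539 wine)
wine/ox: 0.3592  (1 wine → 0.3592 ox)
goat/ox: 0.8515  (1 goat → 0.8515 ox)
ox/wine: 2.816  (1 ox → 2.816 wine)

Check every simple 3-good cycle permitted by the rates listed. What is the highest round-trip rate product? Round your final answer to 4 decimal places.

wine→ox→goat→wine: 0.3592 × 1.194 × 2.539 = 1.08894
wine→goat→ox→wine: 0.3972 × 0.8515 × 2.816 = 0.95242
Maximum is wine→ox→goat→wine at 1.0889; arbitrage exists.

1.0889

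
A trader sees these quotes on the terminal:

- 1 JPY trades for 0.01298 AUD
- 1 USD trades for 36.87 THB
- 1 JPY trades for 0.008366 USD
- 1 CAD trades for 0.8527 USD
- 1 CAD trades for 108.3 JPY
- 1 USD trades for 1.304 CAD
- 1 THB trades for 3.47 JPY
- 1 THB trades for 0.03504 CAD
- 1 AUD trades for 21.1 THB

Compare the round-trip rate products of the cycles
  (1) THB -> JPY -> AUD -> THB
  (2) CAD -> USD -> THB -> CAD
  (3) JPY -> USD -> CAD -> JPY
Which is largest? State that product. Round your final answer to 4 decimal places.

(1) 3.47 × 0.01298 × 21.1 = 0.95036
(2) 0.8527 × 36.87 × 0.03504 = 1.10162
(3) 0.008366 × 1.304 × 108.3 = 1.18147
Highest is cycle (3) at 1.1815 (>1, arbitrage).

1.1815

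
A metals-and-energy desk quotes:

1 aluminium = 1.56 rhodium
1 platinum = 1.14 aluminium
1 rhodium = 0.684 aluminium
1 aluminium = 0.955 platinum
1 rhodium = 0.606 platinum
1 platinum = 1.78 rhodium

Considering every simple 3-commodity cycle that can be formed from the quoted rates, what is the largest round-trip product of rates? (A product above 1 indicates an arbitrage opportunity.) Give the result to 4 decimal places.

aluminium→platinum→rhodium→aluminium: 0.955 × 1.78 × 0.684 = 1.16273
aluminium→rhodium→platinum→aluminium: 1.56 × 0.606 × 1.14 = 1.07771
Maximum is aluminium→platinum→rhodium→aluminium at 1.1627; arbitrage exists.

1.1627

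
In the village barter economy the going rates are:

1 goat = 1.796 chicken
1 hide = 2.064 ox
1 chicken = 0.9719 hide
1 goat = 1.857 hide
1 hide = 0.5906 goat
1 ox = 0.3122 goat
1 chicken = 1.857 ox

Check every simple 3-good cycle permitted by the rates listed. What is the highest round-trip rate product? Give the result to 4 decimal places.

goat→hide→ox→goat: 1.857 × 2.064 × 0.3122 = 1.19662
goat→chicken→ox→goat: 1.796 × 1.857 × 0.3122 = 1.04124
goat→chicken→hide→goat: 1.796 × 0.9719 × 0.5906 = 1.03091
Maximum is goat→hide→ox→goat at 1.1966; arbitrage exists.

1.1966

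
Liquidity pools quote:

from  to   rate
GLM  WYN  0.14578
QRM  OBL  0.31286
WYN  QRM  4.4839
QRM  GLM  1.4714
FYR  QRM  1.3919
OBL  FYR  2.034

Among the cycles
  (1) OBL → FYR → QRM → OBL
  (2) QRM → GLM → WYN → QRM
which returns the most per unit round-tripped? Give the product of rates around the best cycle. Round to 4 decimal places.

0.9618

(1) 2.034 × 1.3919 × 0.31286 = 0.88575
(2) 1.4714 × 0.14578 × 4.4839 = 0.96180
Highest is cycle (2) at 0.9618 (≤1, no arbitrage).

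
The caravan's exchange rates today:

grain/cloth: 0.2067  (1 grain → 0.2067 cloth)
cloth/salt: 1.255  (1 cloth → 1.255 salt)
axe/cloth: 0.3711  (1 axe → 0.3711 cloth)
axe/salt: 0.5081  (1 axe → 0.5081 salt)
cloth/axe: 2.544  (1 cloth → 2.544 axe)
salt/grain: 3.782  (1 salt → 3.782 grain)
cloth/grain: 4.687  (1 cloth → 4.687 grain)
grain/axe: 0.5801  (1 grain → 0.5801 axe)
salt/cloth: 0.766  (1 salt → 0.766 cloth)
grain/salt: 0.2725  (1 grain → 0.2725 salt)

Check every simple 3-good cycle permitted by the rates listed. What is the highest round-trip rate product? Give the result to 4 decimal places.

1.1147

axe→salt→grain→axe: 0.5081 × 3.782 × 0.5801 = 1.11474
cloth→grain→axe→cloth: 4.687 × 0.5801 × 0.3711 = 1.00899
cloth→axe→salt→cloth: 2.544 × 0.5081 × 0.766 = 0.99014
cloth→salt→grain→cloth: 1.255 × 3.782 × 0.2067 = 0.98108
cloth→grain→salt→cloth: 4.687 × 0.2725 × 0.766 = 0.97834
Maximum is axe→salt→grain→axe at 1.1147; arbitrage exists.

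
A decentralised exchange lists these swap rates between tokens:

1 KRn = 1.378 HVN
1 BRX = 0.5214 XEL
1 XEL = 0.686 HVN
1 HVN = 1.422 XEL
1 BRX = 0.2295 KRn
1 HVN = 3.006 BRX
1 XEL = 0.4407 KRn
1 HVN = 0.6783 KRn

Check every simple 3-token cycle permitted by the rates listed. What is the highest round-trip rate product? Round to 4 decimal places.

1.0752

BRX→XEL→HVN→BRX: 0.5214 × 0.686 × 3.006 = 1.07519
BRX→KRn→HVN→BRX: 0.2295 × 1.378 × 3.006 = 0.95065
XEL→KRn→HVN→XEL: 0.4407 × 1.378 × 1.422 = 0.86356
Maximum is BRX→XEL→HVN→BRX at 1.0752; arbitrage exists.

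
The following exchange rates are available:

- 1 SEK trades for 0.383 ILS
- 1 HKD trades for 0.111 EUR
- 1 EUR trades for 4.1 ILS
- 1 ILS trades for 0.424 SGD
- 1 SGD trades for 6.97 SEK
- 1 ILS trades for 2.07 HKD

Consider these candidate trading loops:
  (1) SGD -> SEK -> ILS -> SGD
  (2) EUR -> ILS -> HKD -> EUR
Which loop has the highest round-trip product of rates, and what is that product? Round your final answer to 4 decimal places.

1.1319

(1) 6.97 × 0.383 × 0.424 = 1.13187
(2) 4.1 × 2.07 × 0.111 = 0.94206
Highest is cycle (1) at 1.1319 (>1, arbitrage).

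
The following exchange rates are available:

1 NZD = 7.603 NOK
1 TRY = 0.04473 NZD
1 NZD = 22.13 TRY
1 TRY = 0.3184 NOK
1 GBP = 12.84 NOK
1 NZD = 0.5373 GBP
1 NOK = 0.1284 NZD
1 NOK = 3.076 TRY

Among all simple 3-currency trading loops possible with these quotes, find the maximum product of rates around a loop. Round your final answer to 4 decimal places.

1.0461

NOK→TRY→NZD→NOK: 3.076 × 0.04473 × 7.603 = 1.04609
NOK→NZD→TRY→NOK: 0.1284 × 22.13 × 0.3184 = 0.90473
NOK→NZD→GBP→NOK: 0.1284 × 0.5373 × 12.84 = 0.88582
Maximum is NOK→TRY→NZD→NOK at 1.0461; arbitrage exists.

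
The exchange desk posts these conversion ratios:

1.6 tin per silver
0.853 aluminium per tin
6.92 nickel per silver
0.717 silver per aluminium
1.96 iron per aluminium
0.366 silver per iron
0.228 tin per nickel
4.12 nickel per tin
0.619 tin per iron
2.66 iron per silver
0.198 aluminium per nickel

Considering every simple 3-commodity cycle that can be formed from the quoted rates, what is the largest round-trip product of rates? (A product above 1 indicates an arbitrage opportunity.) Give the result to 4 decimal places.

tin→aluminium→iron→tin: 0.853 × 1.96 × 0.619 = 1.03489
aluminium→silver→nickel→aluminium: 0.717 × 6.92 × 0.198 = 0.98240
tin→aluminium→silver→tin: 0.853 × 0.717 × 1.6 = 0.97856
Maximum is tin→aluminium→iron→tin at 1.0349; arbitrage exists.

1.0349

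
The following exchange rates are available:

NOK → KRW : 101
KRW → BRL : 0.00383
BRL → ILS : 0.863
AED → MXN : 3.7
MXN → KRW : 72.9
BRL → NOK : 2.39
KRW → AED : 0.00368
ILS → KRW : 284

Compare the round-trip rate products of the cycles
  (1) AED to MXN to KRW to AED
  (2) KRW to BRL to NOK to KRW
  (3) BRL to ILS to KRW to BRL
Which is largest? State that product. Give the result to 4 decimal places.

0.9926

(1) 3.7 × 72.9 × 0.00368 = 0.99261
(2) 0.00383 × 2.39 × 101 = 0.92452
(3) 0.863 × 284 × 0.00383 = 0.93870
Highest is cycle (1) at 0.9926 (≤1, no arbitrage).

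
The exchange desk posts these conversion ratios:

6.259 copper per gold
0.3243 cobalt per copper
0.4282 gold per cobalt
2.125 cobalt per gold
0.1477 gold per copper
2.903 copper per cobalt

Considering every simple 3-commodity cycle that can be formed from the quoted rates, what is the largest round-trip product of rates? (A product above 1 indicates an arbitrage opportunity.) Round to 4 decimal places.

gold→cobalt→copper→gold: 2.125 × 2.903 × 0.1477 = 0.91114
gold→copper→cobalt→gold: 6.259 × 0.3243 × 0.4282 = 0.86916
Maximum is gold→cobalt→copper→gold at 0.9111; no arbitrage — every cycle loses value.

0.9111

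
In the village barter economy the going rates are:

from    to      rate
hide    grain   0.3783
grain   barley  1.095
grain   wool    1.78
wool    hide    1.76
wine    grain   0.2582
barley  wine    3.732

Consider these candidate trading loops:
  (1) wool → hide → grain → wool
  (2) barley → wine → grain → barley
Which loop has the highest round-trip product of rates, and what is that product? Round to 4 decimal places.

(1) 1.76 × 0.3783 × 1.78 = 1.18514
(2) 3.732 × 0.2582 × 1.095 = 1.05514
Highest is cycle (1) at 1.1851 (>1, arbitrage).

1.1851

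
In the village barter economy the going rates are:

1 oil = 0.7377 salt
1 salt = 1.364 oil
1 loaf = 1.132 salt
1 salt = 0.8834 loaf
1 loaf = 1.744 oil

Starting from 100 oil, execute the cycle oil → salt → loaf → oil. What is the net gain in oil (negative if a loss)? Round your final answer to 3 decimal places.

100 oil × 0.7377 = 73.77 salt
73.77 salt × 0.8834 = 65.168418 loaf
65.168418 loaf × 1.744 = 113.653720992 oil
Net change: 113.653720992 − 100 = 13.653720992 oil

13.654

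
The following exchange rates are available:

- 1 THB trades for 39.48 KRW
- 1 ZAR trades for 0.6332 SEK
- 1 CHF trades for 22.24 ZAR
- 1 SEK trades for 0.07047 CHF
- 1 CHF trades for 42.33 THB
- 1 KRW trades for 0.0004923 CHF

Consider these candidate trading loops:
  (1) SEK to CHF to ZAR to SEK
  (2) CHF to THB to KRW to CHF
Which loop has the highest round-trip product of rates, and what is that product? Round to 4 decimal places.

(1) 0.07047 × 22.24 × 0.6332 = 0.99238
(2) 42.33 × 39.48 × 0.0004923 = 0.82273
Highest is cycle (1) at 0.9924 (≤1, no arbitrage).

0.9924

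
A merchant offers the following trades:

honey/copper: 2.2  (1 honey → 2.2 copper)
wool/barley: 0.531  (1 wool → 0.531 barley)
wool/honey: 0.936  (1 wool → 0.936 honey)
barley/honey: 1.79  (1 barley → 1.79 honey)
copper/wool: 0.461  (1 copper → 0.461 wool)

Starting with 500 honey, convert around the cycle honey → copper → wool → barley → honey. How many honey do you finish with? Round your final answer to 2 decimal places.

481.99

500 honey × 2.2 = 1100 copper
1100 copper × 0.461 = 507.1 wool
507.1 wool × 0.531 = 269.2701 barley
269.2701 barley × 1.79 = 481.993479 honey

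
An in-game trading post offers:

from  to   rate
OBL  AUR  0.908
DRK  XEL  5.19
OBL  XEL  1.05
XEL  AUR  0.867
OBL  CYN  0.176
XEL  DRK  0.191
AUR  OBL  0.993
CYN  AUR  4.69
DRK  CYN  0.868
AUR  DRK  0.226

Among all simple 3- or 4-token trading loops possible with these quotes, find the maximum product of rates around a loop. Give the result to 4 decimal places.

DRK→XEL→AUR→DRK: 5.19 × 0.867 × 0.226 = 1.01694
DRK→CYN→AUR→DRK: 0.868 × 4.69 × 0.226 = 0.92003
OBL→XEL→AUR→OBL: 1.05 × 0.867 × 0.993 = 0.90398
OBL→CYN→AUR→OBL: 0.176 × 4.69 × 0.993 = 0.81966
Maximum is DRK→XEL→AUR→DRK at 1.0169; arbitrage exists.

1.0169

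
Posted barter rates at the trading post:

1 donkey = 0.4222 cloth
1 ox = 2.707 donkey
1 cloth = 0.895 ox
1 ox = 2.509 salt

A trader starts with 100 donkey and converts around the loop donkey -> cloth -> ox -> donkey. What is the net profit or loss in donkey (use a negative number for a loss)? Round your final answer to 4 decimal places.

100 donkey × 0.4222 = 42.22 cloth
42.22 cloth × 0.895 = 37.7869 ox
37.7869 ox × 2.707 = 102.2891383 donkey
Net change: 102.2891383 − 100 = 2.2891383 donkey

2.2891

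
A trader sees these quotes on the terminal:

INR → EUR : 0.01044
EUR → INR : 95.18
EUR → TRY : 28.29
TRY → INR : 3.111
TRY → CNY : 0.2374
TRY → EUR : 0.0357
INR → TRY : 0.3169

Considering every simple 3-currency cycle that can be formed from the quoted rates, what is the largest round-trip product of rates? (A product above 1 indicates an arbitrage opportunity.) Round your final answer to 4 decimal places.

1.0768

EUR→INR→TRY→EUR: 95.18 × 0.3169 × 0.0357 = 1.07680
EUR→TRY→INR→EUR: 28.29 × 3.111 × 0.01044 = 0.91883
Maximum is EUR→INR→TRY→EUR at 1.0768; arbitrage exists.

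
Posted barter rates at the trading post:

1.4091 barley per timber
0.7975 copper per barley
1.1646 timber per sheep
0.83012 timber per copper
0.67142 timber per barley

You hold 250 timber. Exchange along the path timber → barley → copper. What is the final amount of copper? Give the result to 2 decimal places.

280.94

250 timber × 1.4091 = 352.275 barley
352.275 barley × 0.7975 = 280.9393125 copper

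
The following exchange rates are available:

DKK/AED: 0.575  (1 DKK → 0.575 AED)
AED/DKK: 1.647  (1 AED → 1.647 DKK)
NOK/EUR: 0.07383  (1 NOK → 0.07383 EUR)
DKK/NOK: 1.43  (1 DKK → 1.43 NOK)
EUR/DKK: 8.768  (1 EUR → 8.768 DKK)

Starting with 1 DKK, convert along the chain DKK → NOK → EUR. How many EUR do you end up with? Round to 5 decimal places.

1 DKK × 1.43 = 1.43 NOK
1.43 NOK × 0.07383 = 0.1055769 EUR

0.10558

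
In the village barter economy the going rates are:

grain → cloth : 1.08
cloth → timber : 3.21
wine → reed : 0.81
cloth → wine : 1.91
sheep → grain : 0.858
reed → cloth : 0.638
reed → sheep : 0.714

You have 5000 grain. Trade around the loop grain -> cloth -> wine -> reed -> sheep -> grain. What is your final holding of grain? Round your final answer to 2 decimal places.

5000 grain × 1.08 = 5400 cloth
5400 cloth × 1.91 = 10314 wine
10314 wine × 0.81 = 8354.34 reed
8354.34 reed × 0.714 = 5964.99876 sheep
5964.99876 sheep × 0.858 = 5117.96893608 grain

5117.97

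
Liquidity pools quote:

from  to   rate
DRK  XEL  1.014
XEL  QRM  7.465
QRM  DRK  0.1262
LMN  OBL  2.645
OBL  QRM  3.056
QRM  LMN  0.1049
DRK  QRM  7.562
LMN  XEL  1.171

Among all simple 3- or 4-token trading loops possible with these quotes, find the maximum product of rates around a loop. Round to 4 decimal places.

0.9553

QRM→DRK→XEL→QRM: 0.1262 × 1.014 × 7.465 = 0.95527
LMN→XEL→QRM→LMN: 1.171 × 7.465 × 0.1049 = 0.91698
OBL→QRM→LMN→OBL: 3.056 × 0.1049 × 2.645 = 0.84792
Maximum is QRM→DRK→XEL→QRM at 0.9553; no arbitrage — every cycle loses value.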